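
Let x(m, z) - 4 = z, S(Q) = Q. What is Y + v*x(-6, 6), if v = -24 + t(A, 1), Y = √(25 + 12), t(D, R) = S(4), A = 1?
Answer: -200 + √37 ≈ -193.92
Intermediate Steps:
x(m, z) = 4 + z
t(D, R) = 4
Y = √37 ≈ 6.0828
v = -20 (v = -24 + 4 = -20)
Y + v*x(-6, 6) = √37 - 20*(4 + 6) = √37 - 20*10 = √37 - 200 = -200 + √37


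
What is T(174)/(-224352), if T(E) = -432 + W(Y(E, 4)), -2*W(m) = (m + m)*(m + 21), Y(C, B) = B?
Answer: 7/2952 ≈ 0.0023713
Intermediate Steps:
W(m) = -m*(21 + m) (W(m) = -(m + m)*(m + 21)/2 = -2*m*(21 + m)/2 = -m*(21 + m))
T(E) = -532 (T(E) = -432 - 1*4*(21 + 4) = -432 - 1*4*25 = -432 - 100 = -532)
T(174)/(-224352) = -532/(-224352) = -532*(-1/224352) = 7/2952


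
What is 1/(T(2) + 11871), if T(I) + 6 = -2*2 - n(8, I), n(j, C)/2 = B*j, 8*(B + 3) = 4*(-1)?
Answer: 1/11917 ≈ 8.3914e-5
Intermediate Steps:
B = -7/2 (B = -3 + (4*(-1))/8 = -3 + (⅛)*(-4) = -3 - ½ = -7/2 ≈ -3.5000)
n(j, C) = -7*j (n(j, C) = 2*(-7*j/2) = -7*j)
T(I) = 46 (T(I) = -6 + (-2*2 - (-7)*8) = -6 + (-4 - 1*(-56)) = -6 + (-4 + 56) = -6 + 52 = 46)
1/(T(2) + 11871) = 1/(46 + 11871) = 1/11917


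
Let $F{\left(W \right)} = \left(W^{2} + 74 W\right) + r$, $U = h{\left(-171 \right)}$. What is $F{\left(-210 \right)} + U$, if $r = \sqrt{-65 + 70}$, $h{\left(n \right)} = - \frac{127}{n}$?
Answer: $\frac{4883887}{171} + \sqrt{5} \approx 28563.0$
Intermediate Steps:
$U = \frac{127}{171}$ ($U = - \frac{127}{-171} = \left(-127\right) \left(- \frac{1}{171}\right) = \frac{127}{171} \approx 0.74269$)
$r = \sqrt{5} \approx 2.2361$
$F{\left(W \right)} = \sqrt{5} + W^{2} + 74 W$ ($F{\left(W \right)} = \left(W^{2} + 74 W\right) + \sqrt{5} = \sqrt{5} + W^{2} + 74 W$)
$F{\left(-210 \right)} + U = \left(\sqrt{5} + \left(-210\right)^{2} + 74 \left(-210\right)\right) + \frac{127}{171} = \left(\sqrt{5} + 44100 - 15540\right) + \frac{127}{171} = \left(28560 + \sqrt{5}\right) + \frac{127}{171} = \frac{4883887}{171} + \sqrt{5}$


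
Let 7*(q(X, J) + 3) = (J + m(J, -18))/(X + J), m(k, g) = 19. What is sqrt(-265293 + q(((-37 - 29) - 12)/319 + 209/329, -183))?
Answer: I*sqrt(1522541898920180282)/2395628 ≈ 515.07*I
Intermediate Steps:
q(X, J) = -3 + (19 + J)/(7*(J + X)) (q(X, J) = -3 + ((J + 19)/(X + J))/7 = -3 + ((19 + J)/(J + X))/7 = -3 + (19 + J)/(7*(J + X)))
sqrt(-265293 + q(((-37 - 29) - 12)/319 + 209/329, -183)) = sqrt(-265293 + (19 - 21*(((-37 - 29) - 12)/319 + 209/329) - 20*(-183))/(7*(-183 + (((-37 - 29) - 12)/319 + 209/329)))) = sqrt(-265293 + (19 - 21*((-66 - 12)*(1/319) + 209*(1/329)) + 3660)/(7*(-183 + ((-66 - 12)*(1/319) + 209*(1/329))))) = sqrt(-265293 + (19 - 21*(-78*1/319 + 209/329) + 3660)/(7*(-183 + (-78*1/319 + 209/329)))) = sqrt(-265293 + (19 - 21*(-78/319 + 209/329) + 3660)/(7*(-183 + (-78/319 + 209/329)))) = sqrt(-265293 + (19 - 21*41009/104951 + 3660)/(7*(-183 + 41009/104951))) = sqrt(-265293 + (19 - 123027/14993 + 3660)/(7*(-19165024/104951))) = sqrt(-265293 + (1/7)*(-104951/19165024)*(55036220/14993)) = sqrt(-265293 - 13759055/4791256) = sqrt(-1271100437063/4791256) = I*sqrt(1522541898920180282)/2395628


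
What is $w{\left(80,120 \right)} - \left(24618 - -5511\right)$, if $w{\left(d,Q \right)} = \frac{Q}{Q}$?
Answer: $-30128$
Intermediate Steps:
$w{\left(d,Q \right)} = 1$
$w{\left(80,120 \right)} - \left(24618 - -5511\right) = 1 - \left(24618 - -5511\right) = 1 - 30129 = -30128$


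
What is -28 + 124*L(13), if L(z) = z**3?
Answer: 272400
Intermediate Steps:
-28 + 124*L(13) = -28 + 124*13**3 = -28 + 124*2197 = -28 + 272428 = 272400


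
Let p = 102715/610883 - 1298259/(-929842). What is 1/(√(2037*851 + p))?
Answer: 7*√11414563220899791081992479526/984664270559838409 ≈ 0.00075952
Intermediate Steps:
p = 888593073727/568024670486 (p = 102715*(1/610883) - 1298259*(-1/929842) = 102715/610883 + 1298259/929842 = 888593073727/568024670486 ≈ 1.5644)
1/(√(2037*851 + p)) = 1/(√(2037*851 + 888593073727/568024670486)) = 1/(√(1733487 + 888593073727/568024670486)) = 1/(√(984664270559838409/568024670486)) = 1/(√11414563220899791081992479526/81146381498) = 7*√11414563220899791081992479526/984664270559838409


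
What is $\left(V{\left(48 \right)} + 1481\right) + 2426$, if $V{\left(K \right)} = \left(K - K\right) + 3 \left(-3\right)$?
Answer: $3898$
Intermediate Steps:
$V{\left(K \right)} = -9$ ($V{\left(K \right)} = 0 - 9 = -9$)
$\left(V{\left(48 \right)} + 1481\right) + 2426 = \left(-9 + 1481\right) + 2426 = 1472 + 2426 = 3898$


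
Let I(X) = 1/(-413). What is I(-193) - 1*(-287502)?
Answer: 118738325/413 ≈ 2.8750e+5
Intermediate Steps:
I(X) = -1/413
I(-193) - 1*(-287502) = -1/413 - 1*(-287502) = -1/413 + 287502 = 118738325/413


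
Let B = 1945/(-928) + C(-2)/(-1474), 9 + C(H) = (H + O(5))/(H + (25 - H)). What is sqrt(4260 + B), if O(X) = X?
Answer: sqrt(3112056290071718)/854920 ≈ 65.253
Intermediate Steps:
C(H) = -44/5 + H/25 (C(H) = -9 + (H + 5)/(H + (25 - H)) = -9 + (5 + H)/25 = -9 + (5 + H)*(1/25) = -9 + (1/5 + H/25) = -44/5 + H/25)
B = -35733617/17098400 (B = 1945/(-928) + (-44/5 + (1/25)*(-2))/(-1474) = 1945*(-1/928) + (-44/5 - 2/25)*(-1/1474) = -1945/928 - 222/25*(-1/1474) = -1945/928 + 111/18425 = -35733617/17098400 ≈ -2.0899)
sqrt(4260 + B) = sqrt(4260 - 35733617/17098400) = sqrt(72803450383/17098400) = sqrt(3112056290071718)/854920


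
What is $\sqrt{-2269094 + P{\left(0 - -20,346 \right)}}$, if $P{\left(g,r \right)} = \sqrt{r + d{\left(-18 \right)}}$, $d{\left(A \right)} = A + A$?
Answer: $\sqrt{-2269094 + \sqrt{310}} \approx 1506.3 i$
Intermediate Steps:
$d{\left(A \right)} = 2 A$
$P{\left(g,r \right)} = \sqrt{-36 + r}$ ($P{\left(g,r \right)} = \sqrt{r + 2 \left(-18\right)} = \sqrt{r - 36} = \sqrt{-36 + r}$)
$\sqrt{-2269094 + P{\left(0 - -20,346 \right)}} = \sqrt{-2269094 + \sqrt{-36 + 346}} = \sqrt{-2269094 + \sqrt{310}}$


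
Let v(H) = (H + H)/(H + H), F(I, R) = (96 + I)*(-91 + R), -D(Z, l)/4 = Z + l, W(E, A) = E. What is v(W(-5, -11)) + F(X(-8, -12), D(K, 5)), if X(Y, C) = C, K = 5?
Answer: -11003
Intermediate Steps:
D(Z, l) = -4*Z - 4*l (D(Z, l) = -4*(Z + l) = -4*Z - 4*l)
F(I, R) = (-91 + R)*(96 + I)
v(H) = 1 (v(H) = (2*H)/((2*H)) = (2*H)*(1/(2*H)) = 1)
v(W(-5, -11)) + F(X(-8, -12), D(K, 5)) = 1 + (-8736 - 91*(-12) + 96*(-4*5 - 4*5) - 12*(-4*5 - 4*5)) = 1 + (-8736 + 1092 + 96*(-20 - 20) - 12*(-20 - 20)) = 1 + (-8736 + 1092 + 96*(-40) - 12*(-40)) = 1 + (-8736 + 1092 - 3840 + 480) = 1 - 11004 = -11003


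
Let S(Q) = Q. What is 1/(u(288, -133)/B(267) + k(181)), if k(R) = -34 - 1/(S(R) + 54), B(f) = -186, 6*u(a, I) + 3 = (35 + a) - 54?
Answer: -131130/4490233 ≈ -0.029203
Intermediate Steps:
u(a, I) = -11/3 + a/6 (u(a, I) = -½ + ((35 + a) - 54)/6 = -½ + (-19 + a)/6 = -½ + (-19/6 + a/6) = -11/3 + a/6)
k(R) = -34 - 1/(54 + R) (k(R) = -34 - 1/(R + 54) = -34 - 1/(54 + R))
1/(u(288, -133)/B(267) + k(181)) = 1/((-11/3 + (⅙)*288)/(-186) + (-1837 - 34*181)/(54 + 181)) = 1/((-11/3 + 48)*(-1/186) + (-1837 - 6154)/235) = 1/((133/3)*(-1/186) + (1/235)*(-7991)) = 1/(-133/558 - 7991/235) = 1/(-4490233/131130) = -131130/4490233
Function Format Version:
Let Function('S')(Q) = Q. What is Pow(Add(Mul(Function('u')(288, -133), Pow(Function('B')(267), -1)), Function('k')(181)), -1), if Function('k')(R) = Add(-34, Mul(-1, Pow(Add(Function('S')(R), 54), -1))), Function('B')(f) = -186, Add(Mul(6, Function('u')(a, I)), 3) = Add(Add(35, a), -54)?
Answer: Rational(-131130, 4490233) ≈ -0.029203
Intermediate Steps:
Function('u')(a, I) = Add(Rational(-11, 3), Mul(Rational(1, 6), a)) (Function('u')(a, I) = Add(Rational(-1, 2), Mul(Rational(1, 6), Add(Add(35, a), -54))) = Add(Rational(-1, 2), Mul(Rational(1, 6), Add(-19, a))) = Add(Rational(-1, 2), Add(Rational(-19, 6), Mul(Rational(1, 6), a))) = Add(Rational(-11, 3), Mul(Rational(1, 6), a)))
Function('k')(R) = Add(-34, Mul(-1, Pow(Add(54, R), -1))) (Function('k')(R) = Add(-34, Mul(-1, Pow(Add(R, 54), -1))) = Add(-34, Mul(-1, Pow(Add(54, R), -1))))
Pow(Add(Mul(Function('u')(288, -133), Pow(Function('B')(267), -1)), Function('k')(181)), -1) = Pow(Add(Mul(Add(Rational(-11, 3), Mul(Rational(1, 6), 288)), Pow(-186, -1)), Mul(Pow(Add(54, 181), -1), Add(-1837, Mul(-34, 181)))), -1) = Pow(Add(Mul(Add(Rational(-11, 3), 48), Rational(-1, 186)), Mul(Pow(235, -1), Add(-1837, -6154))), -1) = Pow(Add(Mul(Rational(133, 3), Rational(-1, 186)), Mul(Rational(1, 235), -7991)), -1) = Pow(Add(Rational(-133, 558), Rational(-7991, 235)), -1) = Pow(Rational(-4490233, 131130), -1) = Rational(-131130, 4490233)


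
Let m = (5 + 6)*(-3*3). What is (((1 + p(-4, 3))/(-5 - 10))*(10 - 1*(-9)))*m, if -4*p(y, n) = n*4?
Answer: -1254/5 ≈ -250.80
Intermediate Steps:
p(y, n) = -n (p(y, n) = -n*4/4 = -n)
m = -99 (m = 11*(-9) = -99)
(((1 + p(-4, 3))/(-5 - 10))*(10 - 1*(-9)))*m = (((1 - 1*3)/(-5 - 10))*(10 - 1*(-9)))*(-99) = (((1 - 3)/(-15))*(10 + 9))*(-99) = (-2*(-1/15)*19)*(-99) = ((2/15)*19)*(-99) = (38/15)*(-99) = -1254/5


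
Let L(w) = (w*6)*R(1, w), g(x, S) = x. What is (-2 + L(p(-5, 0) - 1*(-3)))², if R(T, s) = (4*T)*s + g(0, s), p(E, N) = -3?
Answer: 4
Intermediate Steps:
R(T, s) = 4*T*s (R(T, s) = (4*T)*s + 0 = 4*T*s + 0 = 4*T*s)
L(w) = 24*w² (L(w) = (w*6)*(4*1*w) = (6*w)*(4*w) = 24*w²)
(-2 + L(p(-5, 0) - 1*(-3)))² = (-2 + 24*(-3 - 1*(-3))²)² = (-2 + 24*(-3 + 3)²)² = (-2 + 24*0²)² = (-2 + 24*0)² = (-2 + 0)² = (-2)² = 4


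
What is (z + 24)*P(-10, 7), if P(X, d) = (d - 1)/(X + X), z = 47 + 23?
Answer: -141/5 ≈ -28.200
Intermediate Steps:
z = 70
P(X, d) = (-1 + d)/(2*X) (P(X, d) = (-1 + d)/((2*X)) = (-1 + d)*(1/(2*X)) = (-1 + d)/(2*X))
(z + 24)*P(-10, 7) = (70 + 24)*((½)*(-1 + 7)/(-10)) = 94*((½)*(-⅒)*6) = 94*(-3/10) = -141/5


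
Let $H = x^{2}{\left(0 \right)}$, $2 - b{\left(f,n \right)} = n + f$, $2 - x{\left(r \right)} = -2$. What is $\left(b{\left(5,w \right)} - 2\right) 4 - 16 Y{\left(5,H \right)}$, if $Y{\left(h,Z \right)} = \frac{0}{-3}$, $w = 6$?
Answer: $-44$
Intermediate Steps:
$x{\left(r \right)} = 4$ ($x{\left(r \right)} = 2 - -2 = 2 + 2 = 4$)
$b{\left(f,n \right)} = 2 - f - n$ ($b{\left(f,n \right)} = 2 - \left(n + f\right) = 2 - \left(f + n\right) = 2 - f - n$)
$H = 16$ ($H = 4^{2} = 16$)
$Y{\left(h,Z \right)} = 0$ ($Y{\left(h,Z \right)} = 0 \left(- \frac{1}{3}\right) = 0$)
$\left(b{\left(5,w \right)} - 2\right) 4 - 16 Y{\left(5,H \right)} = \left(\left(2 - 5 - 6\right) - 2\right) 4 - 0 = \left(\left(2 - 5 - 6\right) - 2\right) 4 + 0 = \left(-9 - 2\right) 4 + 0 = \left(-11\right) 4 + 0 = -44 + 0 = -44$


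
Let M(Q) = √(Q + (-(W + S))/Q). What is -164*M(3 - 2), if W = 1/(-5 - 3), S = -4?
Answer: -41*√82 ≈ -371.27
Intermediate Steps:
W = -⅛ (W = 1/(-8) = -⅛ ≈ -0.12500)
M(Q) = √(Q + 33/(8*Q)) (M(Q) = √(Q + (-(-⅛ - 4))/Q) = √(Q + (-1*(-33/8))/Q) = √(Q + 33/(8*Q)))
-164*M(3 - 2) = -41*√(16*(3 - 2) + 66/(3 - 2)) = -41*√(16*1 + 66/1) = -41*√(16 + 66*1) = -41*√(16 + 66) = -41*√82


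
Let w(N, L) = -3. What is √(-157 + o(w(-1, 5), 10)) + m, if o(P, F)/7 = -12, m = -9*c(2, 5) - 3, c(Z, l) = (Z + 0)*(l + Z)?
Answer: -129 + I*√241 ≈ -129.0 + 15.524*I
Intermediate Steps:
c(Z, l) = Z*(Z + l)
m = -129 (m = -18*(2 + 5) - 3 = -18*7 - 3 = -9*14 - 3 = -126 - 3 = -129)
o(P, F) = -84 (o(P, F) = 7*(-12) = -84)
√(-157 + o(w(-1, 5), 10)) + m = √(-157 - 84) - 129 = √(-241) - 129 = I*√241 - 129 = -129 + I*√241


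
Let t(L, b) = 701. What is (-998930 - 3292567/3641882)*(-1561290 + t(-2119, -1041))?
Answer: 298810779062323637/191678 ≈ 1.5589e+12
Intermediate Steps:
(-998930 - 3292567/3641882)*(-1561290 + t(-2119, -1041)) = (-998930 - 3292567/3641882)*(-1561290 + 701) = (-998930 - 3292567*1/3641882)*(-1560589) = (-998930 - 173293/191678)*(-1560589) = -191473077833/191678*(-1560589) = 298810779062323637/191678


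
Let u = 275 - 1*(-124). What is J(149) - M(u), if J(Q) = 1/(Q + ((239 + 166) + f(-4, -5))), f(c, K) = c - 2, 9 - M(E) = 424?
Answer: 227421/548 ≈ 415.00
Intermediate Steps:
u = 399 (u = 275 + 124 = 399)
M(E) = -415 (M(E) = 9 - 1*424 = 9 - 424 = -415)
f(c, K) = -2 + c
J(Q) = 1/(399 + Q) (J(Q) = 1/(Q + ((239 + 166) + (-2 - 4))) = 1/(Q + (405 - 6)) = 1/(Q + 399) = 1/(399 + Q))
J(149) - M(u) = 1/(399 + 149) - 1*(-415) = 1/548 + 415 = 227421/548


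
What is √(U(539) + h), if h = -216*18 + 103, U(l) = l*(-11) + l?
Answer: 5*I*√367 ≈ 95.786*I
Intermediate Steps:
U(l) = -10*l (U(l) = -11*l + l = -10*l)
h = -3785 (h = -3888 + 103 = -3785)
√(U(539) + h) = √(-10*539 - 3785) = √(-5390 - 3785) = √(-9175) = 5*I*√367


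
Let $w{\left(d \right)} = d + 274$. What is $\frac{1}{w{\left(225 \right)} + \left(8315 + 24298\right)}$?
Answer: $\frac{1}{33112} \approx 3.0201 \cdot 10^{-5}$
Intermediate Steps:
$w{\left(d \right)} = 274 + d$
$\frac{1}{w{\left(225 \right)} + \left(8315 + 24298\right)} = \frac{1}{\left(274 + 225\right) + \left(8315 + 24298\right)} = \frac{1}{499 + 32613} = \frac{1}{33112}$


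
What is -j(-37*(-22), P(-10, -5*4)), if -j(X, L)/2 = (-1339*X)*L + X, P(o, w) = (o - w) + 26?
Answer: -78474484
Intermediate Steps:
P(o, w) = 26 + o - w
j(X, L) = -2*X + 2678*L*X (j(X, L) = -2*((-1339*X)*L + X) = -2*(-1339*L*X + X) = -2*(X - 1339*L*X) = -2*X + 2678*L*X)
-j(-37*(-22), P(-10, -5*4)) = -2*(-37*(-22))*(-1 + 1339*(26 - 10 - (-5)*4)) = -2*814*(-1 + 1339*(26 - 10 - 1*(-20))) = -2*814*(-1 + 1339*(26 - 10 + 20)) = -2*814*(-1 + 1339*36) = -2*814*(-1 + 48204) = -2*814*48203 = -1*78474484 = -78474484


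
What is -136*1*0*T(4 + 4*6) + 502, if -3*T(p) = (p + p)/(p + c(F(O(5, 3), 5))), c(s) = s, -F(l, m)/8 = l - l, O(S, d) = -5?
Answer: 502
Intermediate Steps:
F(l, m) = 0 (F(l, m) = -8*(l - l) = -8*0 = 0)
T(p) = -2/3 (T(p) = -(p + p)/(3*(p + 0)) = -2*p/(3*p) = -1/3*2 = -2/3)
-136*1*0*T(4 + 4*6) + 502 = -136*1*0*(-2)/3 + 502 = -0*(-2)/3 + 502 = -136*0 + 502 = 0 + 502 = 502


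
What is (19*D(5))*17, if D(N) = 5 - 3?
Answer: 646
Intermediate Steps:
D(N) = 2
(19*D(5))*17 = (19*2)*17 = 38*17 = 646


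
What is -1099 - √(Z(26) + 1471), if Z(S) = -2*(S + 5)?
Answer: -1099 - √1409 ≈ -1136.5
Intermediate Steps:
Z(S) = -10 - 2*S (Z(S) = -2*(5 + S) = -10 - 2*S)
-1099 - √(Z(26) + 1471) = -1099 - √((-10 - 2*26) + 1471) = -1099 - √((-10 - 52) + 1471) = -1099 - √(-62 + 1471) = -1099 - √1409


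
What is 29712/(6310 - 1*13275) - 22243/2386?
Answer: -225815327/16618490 ≈ -13.588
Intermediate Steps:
29712/(6310 - 1*13275) - 22243/2386 = 29712/(6310 - 13275) - 22243*1/2386 = 29712/(-6965) - 22243/2386 = 29712*(-1/6965) - 22243/2386 = -29712/6965 - 22243/2386 = -225815327/16618490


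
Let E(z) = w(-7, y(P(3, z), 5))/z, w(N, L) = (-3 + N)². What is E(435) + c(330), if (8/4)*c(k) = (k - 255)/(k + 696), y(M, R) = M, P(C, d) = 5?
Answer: 5285/19836 ≈ 0.26643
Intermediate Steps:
c(k) = (-255 + k)/(2*(696 + k)) (c(k) = ((k - 255)/(k + 696))/2 = ((-255 + k)/(696 + k))/2 = (-255 + k)/(2*(696 + k)))
E(z) = 100/z (E(z) = (-3 - 7)²/z = (-10)²/z = 100/z)
E(435) + c(330) = 100/435 + (-255 + 330)/(2*(696 + 330)) = 100*(1/435) + (½)*75/1026 = 20/87 + (½)*(1/1026)*75 = 20/87 + 25/684 = 5285/19836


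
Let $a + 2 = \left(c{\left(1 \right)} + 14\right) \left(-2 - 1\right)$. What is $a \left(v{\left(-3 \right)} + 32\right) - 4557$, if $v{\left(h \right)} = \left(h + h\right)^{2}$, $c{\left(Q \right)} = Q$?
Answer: $-7753$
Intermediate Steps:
$a = -47$ ($a = -2 + \left(1 + 14\right) \left(-2 - 1\right) = -2 + 15 \left(-3\right) = -2 - 45 = -47$)
$v{\left(h \right)} = 4 h^{2}$ ($v{\left(h \right)} = \left(2 h\right)^{2} = 4 h^{2}$)
$a \left(v{\left(-3 \right)} + 32\right) - 4557 = - 47 \left(4 \left(-3\right)^{2} + 32\right) - 4557 = - 47 \left(4 \cdot 9 + 32\right) - 4557 = - 47 \left(36 + 32\right) - 4557 = \left(-47\right) 68 - 4557 = -3196 - 4557 = -7753$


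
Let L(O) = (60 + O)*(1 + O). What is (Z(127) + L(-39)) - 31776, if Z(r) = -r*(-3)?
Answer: -32193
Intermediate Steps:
L(O) = (1 + O)*(60 + O)
Z(r) = 3*r
(Z(127) + L(-39)) - 31776 = (3*127 + (60 + (-39)² + 61*(-39))) - 31776 = (381 + (60 + 1521 - 2379)) - 31776 = (381 - 798) - 31776 = -417 - 31776 = -32193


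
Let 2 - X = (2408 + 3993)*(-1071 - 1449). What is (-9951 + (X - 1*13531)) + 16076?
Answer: 16123116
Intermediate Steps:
X = 16130522 (X = 2 - (2408 + 3993)*(-1071 - 1449) = 2 - 6401*(-2520) = 2 - 1*(-16130520) = 2 + 16130520 = 16130522)
(-9951 + (X - 1*13531)) + 16076 = (-9951 + (16130522 - 1*13531)) + 16076 = (-9951 + (16130522 - 13531)) + 16076 = (-9951 + 16116991) + 16076 = 16107040 + 16076 = 16123116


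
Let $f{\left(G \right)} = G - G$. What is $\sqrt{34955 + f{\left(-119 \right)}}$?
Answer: $\sqrt{34955} \approx 186.96$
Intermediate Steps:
$f{\left(G \right)} = 0$
$\sqrt{34955 + f{\left(-119 \right)}} = \sqrt{34955 + 0} = \sqrt{34955}$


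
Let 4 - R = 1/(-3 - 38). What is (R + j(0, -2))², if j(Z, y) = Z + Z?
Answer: 27225/1681 ≈ 16.196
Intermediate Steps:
j(Z, y) = 2*Z
R = 165/41 (R = 4 - 1/(-3 - 38) = 4 - 1/(-41) = 4 - 1*(-1/41) = 4 + 1/41 = 165/41 ≈ 4.0244)
(R + j(0, -2))² = (165/41 + 2*0)² = (165/41 + 0)² = (165/41)² = 27225/1681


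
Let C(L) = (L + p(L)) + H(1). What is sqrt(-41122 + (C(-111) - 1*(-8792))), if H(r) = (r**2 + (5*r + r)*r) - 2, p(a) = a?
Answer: I*sqrt(32547) ≈ 180.41*I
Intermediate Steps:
H(r) = -2 + 7*r**2 (H(r) = (r**2 + (6*r)*r) - 2 = (r**2 + 6*r**2) - 2 = 7*r**2 - 2 = -2 + 7*r**2)
C(L) = 5 + 2*L (C(L) = (L + L) + (-2 + 7*1**2) = 2*L + (-2 + 7*1) = 2*L + (-2 + 7) = 2*L + 5 = 5 + 2*L)
sqrt(-41122 + (C(-111) - 1*(-8792))) = sqrt(-41122 + ((5 + 2*(-111)) - 1*(-8792))) = sqrt(-41122 + ((5 - 222) + 8792)) = sqrt(-41122 + (-217 + 8792)) = sqrt(-41122 + 8575) = sqrt(-32547) = I*sqrt(32547)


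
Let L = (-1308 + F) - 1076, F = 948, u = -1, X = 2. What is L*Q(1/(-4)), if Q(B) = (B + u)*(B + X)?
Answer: 12565/4 ≈ 3141.3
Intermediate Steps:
Q(B) = (-1 + B)*(2 + B) (Q(B) = (B - 1)*(B + 2) = (-1 + B)*(2 + B))
L = -1436 (L = (-1308 + 948) - 1076 = -360 - 1076 = -1436)
L*Q(1/(-4)) = -1436*(-2 + 1/(-4) + (1/(-4))²) = -1436*(-2 - ¼ + (-¼)²) = -1436*(-2 - ¼ + 1/16) = -1436*(-35/16) = 12565/4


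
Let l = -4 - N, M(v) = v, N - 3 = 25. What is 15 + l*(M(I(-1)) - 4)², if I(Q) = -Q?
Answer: -273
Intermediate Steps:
N = 28 (N = 3 + 25 = 28)
l = -32 (l = -4 - 1*28 = -4 - 28 = -32)
15 + l*(M(I(-1)) - 4)² = 15 - 32*(-1*(-1) - 4)² = 15 - 32*(1 - 4)² = 15 - 32*(-3)² = 15 - 32*9 = 15 - 288 = -273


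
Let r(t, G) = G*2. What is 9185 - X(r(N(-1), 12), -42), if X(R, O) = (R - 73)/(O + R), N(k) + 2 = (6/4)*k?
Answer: 165281/18 ≈ 9182.3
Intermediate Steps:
N(k) = -2 + 3*k/2 (N(k) = -2 + (6/4)*k = -2 + (6*(¼))*k = -2 + 3*k/2)
r(t, G) = 2*G
X(R, O) = (-73 + R)/(O + R)
9185 - X(r(N(-1), 12), -42) = 9185 - (-73 + 2*12)/(-42 + 2*12) = 9185 - (-73 + 24)/(-42 + 24) = 9185 - (-49)/(-18) = 9185 - (-1)*(-49)/18 = 9185 - 1*49/18 = 9185 - 49/18 = 165281/18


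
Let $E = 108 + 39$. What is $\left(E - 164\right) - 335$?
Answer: $-352$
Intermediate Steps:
$E = 147$
$\left(E - 164\right) - 335 = \left(147 - 164\right) - 335 = -17 - 335 = -352$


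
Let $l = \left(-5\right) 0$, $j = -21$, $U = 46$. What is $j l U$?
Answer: $0$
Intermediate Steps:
$l = 0$
$j l U = \left(-21\right) 0 \cdot 46 = 0 \cdot 46 = 0$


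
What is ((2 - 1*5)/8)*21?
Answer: -63/8 ≈ -7.8750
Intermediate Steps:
((2 - 1*5)/8)*21 = ((2 - 5)*(⅛))*21 = -3*⅛*21 = -3/8*21 = -63/8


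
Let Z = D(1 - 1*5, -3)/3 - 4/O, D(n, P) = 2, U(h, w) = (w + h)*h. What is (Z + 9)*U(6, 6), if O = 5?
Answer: 3192/5 ≈ 638.40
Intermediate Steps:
U(h, w) = h*(h + w) (U(h, w) = (h + w)*h = h*(h + w))
Z = -2/15 (Z = 2/3 - 4/5 = -2/15 ≈ -0.13333)
(Z + 9)*U(6, 6) = (-2/15 + 9)*(6*(6 + 6)) = 133*(6*12)/15 = (133/15)*72 = 3192/5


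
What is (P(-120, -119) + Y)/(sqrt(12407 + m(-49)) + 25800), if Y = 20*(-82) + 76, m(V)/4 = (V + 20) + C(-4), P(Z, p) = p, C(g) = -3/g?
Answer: -804100/12326439 + 187*sqrt(1366)/24652878 ≈ -0.064953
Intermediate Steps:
m(V) = 83 + 4*V (m(V) = 4*((V + 20) - 3/(-4)) = 4*((20 + V) - 3*(-1/4)) = 4*((20 + V) + 3/4) = 4*(83/4 + V) = 83 + 4*V)
Y = -1564 (Y = -1640 + 76 = -1564)
(P(-120, -119) + Y)/(sqrt(12407 + m(-49)) + 25800) = (-119 - 1564)/(sqrt(12407 + (83 + 4*(-49))) + 25800) = -1683/(sqrt(12407 + (83 - 196)) + 25800) = -1683/(sqrt(12407 - 113) + 25800) = -1683/(sqrt(12294) + 25800) = -1683/(3*sqrt(1366) + 25800) = -1683/(25800 + 3*sqrt(1366))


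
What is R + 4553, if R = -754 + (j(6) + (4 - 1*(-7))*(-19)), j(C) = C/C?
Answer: 3591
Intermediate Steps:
j(C) = 1
R = -962 (R = -754 + (1 + (4 - 1*(-7))*(-19)) = -754 + (1 + (4 + 7)*(-19)) = -754 + (1 + 11*(-19)) = -754 + (1 - 209) = -754 - 208 = -962)
R + 4553 = -962 + 4553 = 3591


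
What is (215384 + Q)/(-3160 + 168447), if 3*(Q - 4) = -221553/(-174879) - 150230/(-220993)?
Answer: 2774710873179023/2129284149585363 ≈ 1.3031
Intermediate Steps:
Q = 59888683607/12882344949 (Q = 4 + (-221553/(-174879) - 150230/(-220993))/3 = 4 + (-221553*(-1/174879) - 150230*(-1/220993))/3 = 4 + (24617/19431 + 150230/220993)/3 = 4 + (⅓)*(8359303811/4294114983) = 4 + 8359303811/12882344949 = 59888683607/12882344949 ≈ 4.6489)
(215384 + Q)/(-3160 + 168447) = (215384 + 59888683607/12882344949)/(-3160 + 168447) = (2774710873179023/12882344949)/165287 = (2774710873179023/12882344949)*(1/165287) = 2774710873179023/2129284149585363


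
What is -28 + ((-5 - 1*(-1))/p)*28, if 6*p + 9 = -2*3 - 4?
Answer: 140/19 ≈ 7.3684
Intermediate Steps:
p = -19/6 (p = -3/2 + (-2*3 - 4)/6 = -3/2 + (-6 - 4)/6 = -3/2 + (⅙)*(-10) = -3/2 - 5/3 = -19/6 ≈ -3.1667)
-28 + ((-5 - 1*(-1))/p)*28 = -28 + ((-5 - 1*(-1))/(-19/6))*28 = -28 + ((-5 + 1)*(-6/19))*28 = -28 - 4*(-6/19)*28 = -28 + (24/19)*28 = -28 + 672/19 = 140/19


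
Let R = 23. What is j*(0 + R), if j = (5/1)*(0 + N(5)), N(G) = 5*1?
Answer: 575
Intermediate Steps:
N(G) = 5
j = 25 (j = (5/1)*(0 + 5) = (5*1)*5 = 5*5 = 25)
j*(0 + R) = 25*(0 + 23) = 25*23 = 575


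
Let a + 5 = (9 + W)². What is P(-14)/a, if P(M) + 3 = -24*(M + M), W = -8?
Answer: -669/4 ≈ -167.25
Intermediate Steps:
a = -4 (a = -5 + (9 - 8)² = -5 + 1² = -5 + 1 = -4)
P(M) = -3 - 48*M (P(M) = -3 - 24*(M + M) = -3 - 48*M)
P(-14)/a = (-3 - 48*(-14))/(-4) = (-3 + 672)*(-¼) = 669*(-¼) = -669/4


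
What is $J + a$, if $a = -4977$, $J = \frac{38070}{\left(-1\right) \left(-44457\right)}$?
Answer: $- \frac{73741473}{14819} \approx -4976.1$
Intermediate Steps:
$J = \frac{12690}{14819}$ ($J = \frac{38070}{44457} = 38070 \cdot \frac{1}{44457} = \frac{12690}{14819} \approx 0.85633$)
$J + a = \frac{12690}{14819} - 4977 = - \frac{73741473}{14819}$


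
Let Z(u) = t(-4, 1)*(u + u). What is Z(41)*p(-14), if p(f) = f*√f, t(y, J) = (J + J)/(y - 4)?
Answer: 287*I*√14 ≈ 1073.9*I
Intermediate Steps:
t(y, J) = 2*J/(-4 + y) (t(y, J) = (2*J)/(-4 + y) = 2*J/(-4 + y))
Z(u) = -u/2 (Z(u) = (2*1/(-4 - 4))*(u + u) = (2*1/(-8))*(2*u) = (2*1*(-⅛))*(2*u) = -u/2)
p(f) = f^(3/2)
Z(41)*p(-14) = (-½*41)*(-14)^(3/2) = -(-287)*I*√14 = 287*I*√14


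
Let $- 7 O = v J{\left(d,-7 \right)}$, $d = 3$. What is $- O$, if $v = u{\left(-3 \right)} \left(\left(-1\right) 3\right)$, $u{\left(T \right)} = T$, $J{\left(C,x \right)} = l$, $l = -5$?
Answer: $- \frac{45}{7} \approx -6.4286$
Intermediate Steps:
$J{\left(C,x \right)} = -5$
$v = 9$ ($v = - 3 \left(\left(-1\right) 3\right) = \left(-3\right) \left(-3\right) = 9$)
$O = \frac{45}{7}$ ($O = - \frac{9 \left(-5\right)}{7} = \left(- \frac{1}{7}\right) \left(-45\right) = \frac{45}{7} \approx 6.4286$)
$- O = \left(-1\right) \frac{45}{7} = - \frac{45}{7}$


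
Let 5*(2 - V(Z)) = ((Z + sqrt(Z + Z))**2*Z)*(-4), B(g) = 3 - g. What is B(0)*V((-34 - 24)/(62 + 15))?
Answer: 17571318/2282665 + 161472*I*sqrt(2233)/2282665 ≈ 7.6977 + 3.3427*I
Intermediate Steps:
V(Z) = 2 + 4*Z*(Z + sqrt(2)*sqrt(Z))**2/5 (V(Z) = 2 - (Z + sqrt(Z + Z))**2*Z*(-4)/5 = 2 - (Z + sqrt(2*Z))**2*Z*(-4)/5 = 2 - (Z + sqrt(2)*sqrt(Z))**2*Z*(-4)/5 = 2 - Z*(Z + sqrt(2)*sqrt(Z))**2*(-4)/5 = 2 - (-4)*Z*(Z + sqrt(2)*sqrt(Z))**2/5 = 2 + 4*Z*(Z + sqrt(2)*sqrt(Z))**2/5)
B(0)*V((-34 - 24)/(62 + 15)) = (3 - 1*0)*(2 + 4*((-34 - 24)/(62 + 15))*((-34 - 24)/(62 + 15) + sqrt(2)*sqrt((-34 - 24)/(62 + 15)))**2/5) = (3 + 0)*(2 + 4*(-58/77)*(-58/77 + sqrt(2)*sqrt(-58/77))**2/5) = 3*(2 + 4*(-58*1/77)*(-58*1/77 + sqrt(2)*sqrt(-58*1/77))**2/5) = 3*(2 + (4/5)*(-58/77)*(-58/77 + sqrt(2)*sqrt(-58/77))**2) = 3*(2 + (4/5)*(-58/77)*(-58/77 + sqrt(2)*(I*sqrt(4466)/77))**2) = 3*(2 + (4/5)*(-58/77)*(-58/77 + 2*I*sqrt(2233)/77)**2) = 3*(2 - 232*(-58/77 + 2*I*sqrt(2233)/77)**2/385) = 6 - 696*(-58/77 + 2*I*sqrt(2233)/77)**2/385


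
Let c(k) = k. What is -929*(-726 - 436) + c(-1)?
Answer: 1079497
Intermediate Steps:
-929*(-726 - 436) + c(-1) = -929*(-726 - 436) - 1 = -929*(-1162) - 1 = 1079498 - 1 = 1079497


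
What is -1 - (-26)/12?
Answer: 7/6 ≈ 1.1667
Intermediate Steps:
-1 - (-26)/12 = -1 - 2*(-13/12) = -1 + 13/6 = 7/6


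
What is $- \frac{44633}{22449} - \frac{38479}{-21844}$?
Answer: $- \frac{111148181}{490375956} \approx -0.22666$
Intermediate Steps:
$- \frac{44633}{22449} - \frac{38479}{-21844} = \left(-44633\right) \frac{1}{22449} - - \frac{38479}{21844} = - \frac{44633}{22449} + \frac{38479}{21844} = - \frac{111148181}{490375956}$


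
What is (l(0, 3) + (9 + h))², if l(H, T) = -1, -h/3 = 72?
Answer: 43264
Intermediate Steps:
h = -216 (h = -3*72 = -216)
(l(0, 3) + (9 + h))² = (-1 + (9 - 216))² = (-1 - 207)² = (-208)² = 43264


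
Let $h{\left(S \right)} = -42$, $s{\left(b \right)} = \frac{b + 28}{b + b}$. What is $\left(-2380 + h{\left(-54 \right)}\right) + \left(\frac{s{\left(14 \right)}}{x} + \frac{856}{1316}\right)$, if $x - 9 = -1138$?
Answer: $- \frac{1798777979}{742882} \approx -2421.4$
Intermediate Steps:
$x = -1129$ ($x = 9 - 1138 = -1129$)
$s{\left(b \right)} = \frac{28 + b}{2 b}$
$\left(-2380 + h{\left(-54 \right)}\right) + \left(\frac{s{\left(14 \right)}}{x} + \frac{856}{1316}\right) = \left(-2380 - 42\right) + \left(\frac{\frac{1}{2} \cdot \frac{1}{14} \left(28 + 14\right)}{-1129} + \frac{856}{1316}\right) = -2422 + \left(\frac{1}{2} \cdot \frac{1}{14} \cdot 42 \left(- \frac{1}{1129}\right) + 856 \cdot \frac{1}{1316}\right) = -2422 + \left(\frac{3}{2} \left(- \frac{1}{1129}\right) + \frac{214}{329}\right) = -2422 + \left(- \frac{3}{2258} + \frac{214}{329}\right) = -2422 + \frac{482225}{742882} = - \frac{1798777979}{742882}$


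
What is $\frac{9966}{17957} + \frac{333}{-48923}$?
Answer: $\frac{481586937}{878510311} \approx 0.54819$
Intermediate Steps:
$\frac{9966}{17957} + \frac{333}{-48923} = 9966 \cdot \frac{1}{17957} + 333 \left(- \frac{1}{48923}\right) = \frac{9966}{17957} - \frac{333}{48923} = \frac{481586937}{878510311}$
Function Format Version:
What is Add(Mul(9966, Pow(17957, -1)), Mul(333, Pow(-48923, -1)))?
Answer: Rational(481586937, 878510311) ≈ 0.54819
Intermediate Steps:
Add(Mul(9966, Pow(17957, -1)), Mul(333, Pow(-48923, -1))) = Add(Mul(9966, Rational(1, 17957)), Mul(333, Rational(-1, 48923))) = Add(Rational(9966, 17957), Rational(-333, 48923)) = Rational(481586937, 878510311)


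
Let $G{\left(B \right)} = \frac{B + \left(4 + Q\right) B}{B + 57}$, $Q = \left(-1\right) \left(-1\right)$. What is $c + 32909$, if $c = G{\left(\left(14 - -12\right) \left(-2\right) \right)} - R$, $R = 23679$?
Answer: $\frac{45838}{5} \approx 9167.6$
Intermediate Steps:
$Q = 1$
$G{\left(B \right)} = \frac{6 B}{57 + B}$ ($G{\left(B \right)} = \frac{B + \left(4 + 1\right) B}{B + 57} = \frac{B + 5 B}{57 + B} = \frac{6 B}{57 + B}$)
$c = - \frac{118707}{5}$ ($c = \frac{6 \left(14 - -12\right) \left(-2\right)}{57 + \left(14 - -12\right) \left(-2\right)} - 23679 = \frac{6 \left(14 + 12\right) \left(-2\right)}{57 + \left(14 + 12\right) \left(-2\right)} - 23679 = \frac{6 \cdot 26 \left(-2\right)}{57 + 26 \left(-2\right)} - 23679 = 6 \left(-52\right) \frac{1}{57 - 52} - 23679 = 6 \left(-52\right) \frac{1}{5} - 23679 = - \frac{312}{5} - 23679 = - \frac{118707}{5} \approx -23741.0$)
$c + 32909 = - \frac{118707}{5} + 32909 = \frac{45838}{5}$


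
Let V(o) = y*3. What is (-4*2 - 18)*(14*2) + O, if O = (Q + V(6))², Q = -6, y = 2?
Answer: -728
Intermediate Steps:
V(o) = 6 (V(o) = 2*3 = 6)
O = 0 (O = (-6 + 6)² = 0² = 0)
(-4*2 - 18)*(14*2) + O = (-4*2 - 18)*(14*2) + 0 = (-8 - 18)*28 + 0 = -26*28 + 0 = -728 + 0 = -728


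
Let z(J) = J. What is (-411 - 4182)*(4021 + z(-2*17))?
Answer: -18312291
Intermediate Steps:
(-411 - 4182)*(4021 + z(-2*17)) = (-411 - 4182)*(4021 - 2*17) = -4593*(4021 - 34) = -4593*3987 = -18312291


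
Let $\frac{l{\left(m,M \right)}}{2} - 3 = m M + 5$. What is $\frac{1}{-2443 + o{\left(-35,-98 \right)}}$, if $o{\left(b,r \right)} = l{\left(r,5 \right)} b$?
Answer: $\frac{1}{31297} \approx 3.1952 \cdot 10^{-5}$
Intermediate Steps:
$l{\left(m,M \right)} = 16 + 2 M m$ ($l{\left(m,M \right)} = 6 + 2 \left(m M + 5\right) = 6 + 2 \left(M m + 5\right) = 6 + 2 \left(5 + M m\right) = 6 + \left(10 + 2 M m\right) = 16 + 2 M m$)
$o{\left(b,r \right)} = b \left(16 + 10 r\right)$ ($o{\left(b,r \right)} = \left(16 + 2 \cdot 5 r\right) b = \left(16 + 10 r\right) b = b \left(16 + 10 r\right)$)
$\frac{1}{-2443 + o{\left(-35,-98 \right)}} = \frac{1}{-2443 + 2 \left(-35\right) \left(8 + 5 \left(-98\right)\right)} = \frac{1}{-2443 + 2 \left(-35\right) \left(8 - 490\right)} = \frac{1}{-2443 + 2 \left(-35\right) \left(-482\right)} = \frac{1}{-2443 + 33740} = \frac{1}{31297}$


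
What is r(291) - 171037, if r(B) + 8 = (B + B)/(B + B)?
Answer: -171044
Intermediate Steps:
r(B) = -7 (r(B) = -8 + (B + B)/(B + B) = -8 + (2*B)/((2*B)) = -8 + (2*B)*(1/(2*B)) = -8 + 1 = -7)
r(291) - 171037 = -7 - 171037 = -171044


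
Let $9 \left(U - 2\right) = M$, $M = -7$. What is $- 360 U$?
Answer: $-440$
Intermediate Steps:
$U = \frac{11}{9}$ ($U = 2 + \frac{1}{9} \left(-7\right) = 2 - \frac{7}{9} = \frac{11}{9} \approx 1.2222$)
$- 360 U = \left(-360\right) \frac{11}{9} = -440$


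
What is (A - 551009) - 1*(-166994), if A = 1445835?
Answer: 1061820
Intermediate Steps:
(A - 551009) - 1*(-166994) = (1445835 - 551009) - 1*(-166994) = 894826 + 166994 = 1061820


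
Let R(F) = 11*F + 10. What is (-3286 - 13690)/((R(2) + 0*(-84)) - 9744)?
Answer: 1061/607 ≈ 1.7479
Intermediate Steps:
R(F) = 10 + 11*F
(-3286 - 13690)/((R(2) + 0*(-84)) - 9744) = (-3286 - 13690)/(((10 + 11*2) + 0*(-84)) - 9744) = -16976/(((10 + 22) + 0) - 9744) = -16976/((32 + 0) - 9744) = -16976/(32 - 9744) = -16976/(-9712) = -16976*(-1/9712) = 1061/607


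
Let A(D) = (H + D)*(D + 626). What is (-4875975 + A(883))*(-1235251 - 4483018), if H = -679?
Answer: 26121847631391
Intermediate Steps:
A(D) = (-679 + D)*(626 + D) (A(D) = (-679 + D)*(D + 626) = (-679 + D)*(626 + D))
(-4875975 + A(883))*(-1235251 - 4483018) = (-4875975 + (-425054 + 883² - 53*883))*(-1235251 - 4483018) = (-4875975 + (-425054 + 779689 - 46799))*(-5718269) = (-4875975 + 307836)*(-5718269) = -4568139*(-5718269) = 26121847631391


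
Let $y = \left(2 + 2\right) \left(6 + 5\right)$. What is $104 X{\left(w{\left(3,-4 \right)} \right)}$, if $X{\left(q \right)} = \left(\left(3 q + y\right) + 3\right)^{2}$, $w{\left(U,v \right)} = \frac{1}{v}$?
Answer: $\frac{444925}{2} \approx 2.2246 \cdot 10^{5}$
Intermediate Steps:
$y = 44$ ($y = 4 \cdot 11 = 44$)
$X{\left(q \right)} = \left(47 + 3 q\right)^{2}$ ($X{\left(q \right)} = \left(\left(3 q + 44\right) + 3\right)^{2} = \left(\left(44 + 3 q\right) + 3\right)^{2} = \left(47 + 3 q\right)^{2}$)
$104 X{\left(w{\left(3,-4 \right)} \right)} = 104 \left(47 + \frac{3}{-4}\right)^{2} = 104 \left(47 + 3 \left(- \frac{1}{4}\right)\right)^{2} = 104 \left(47 - \frac{3}{4}\right)^{2} = 104 \left(\frac{185}{4}\right)^{2} = 104 \cdot \frac{34225}{16} = \frac{444925}{2}$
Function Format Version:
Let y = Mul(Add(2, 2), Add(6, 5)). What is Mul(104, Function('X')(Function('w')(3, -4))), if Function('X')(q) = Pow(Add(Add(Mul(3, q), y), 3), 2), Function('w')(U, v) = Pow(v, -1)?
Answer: Rational(444925, 2) ≈ 2.2246e+5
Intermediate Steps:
y = 44 (y = Mul(4, 11) = 44)
Function('X')(q) = Pow(Add(47, Mul(3, q)), 2) (Function('X')(q) = Pow(Add(Add(Mul(3, q), 44), 3), 2) = Pow(Add(Add(44, Mul(3, q)), 3), 2) = Pow(Add(47, Mul(3, q)), 2))
Mul(104, Function('X')(Function('w')(3, -4))) = Mul(104, Pow(Add(47, Mul(3, Pow(-4, -1))), 2)) = Mul(104, Pow(Add(47, Mul(3, Rational(-1, 4))), 2)) = Mul(104, Pow(Add(47, Rational(-3, 4)), 2)) = Mul(104, Pow(Rational(185, 4), 2)) = Mul(104, Rational(34225, 16)) = Rational(444925, 2)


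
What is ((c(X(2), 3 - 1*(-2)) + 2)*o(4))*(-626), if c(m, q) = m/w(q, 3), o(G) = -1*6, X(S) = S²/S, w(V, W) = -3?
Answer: 5008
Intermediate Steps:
X(S) = S
o(G) = -6
c(m, q) = -m/3 (c(m, q) = m/(-3) = m*(-⅓) = -m/3)
((c(X(2), 3 - 1*(-2)) + 2)*o(4))*(-626) = ((-⅓*2 + 2)*(-6))*(-626) = ((-⅔ + 2)*(-6))*(-626) = ((4/3)*(-6))*(-626) = -8*(-626) = 5008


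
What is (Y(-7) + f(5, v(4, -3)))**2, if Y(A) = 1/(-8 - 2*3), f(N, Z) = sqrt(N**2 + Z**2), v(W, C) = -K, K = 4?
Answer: 8037/196 - sqrt(41)/7 ≈ 40.090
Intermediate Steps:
v(W, C) = -4 (v(W, C) = -1*4 = -4)
Y(A) = -1/14 (Y(A) = 1/(-8 - 6) = 1/(-14) = -1/14)
(Y(-7) + f(5, v(4, -3)))**2 = (-1/14 + sqrt(5**2 + (-4)**2))**2 = (-1/14 + sqrt(25 + 16))**2 = (-1/14 + sqrt(41))**2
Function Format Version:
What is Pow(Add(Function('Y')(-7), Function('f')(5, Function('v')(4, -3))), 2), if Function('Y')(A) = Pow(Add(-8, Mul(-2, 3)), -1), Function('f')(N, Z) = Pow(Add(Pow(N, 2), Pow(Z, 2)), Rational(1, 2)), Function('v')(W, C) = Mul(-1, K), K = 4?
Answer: Add(Rational(8037, 196), Mul(Rational(-1, 7), Pow(41, Rational(1, 2)))) ≈ 40.090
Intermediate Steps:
Function('v')(W, C) = -4 (Function('v')(W, C) = Mul(-1, 4) = -4)
Function('Y')(A) = Rational(-1, 14) (Function('Y')(A) = Pow(Add(-8, -6), -1) = Pow(-14, -1) = Rational(-1, 14))
Pow(Add(Function('Y')(-7), Function('f')(5, Function('v')(4, -3))), 2) = Pow(Add(Rational(-1, 14), Pow(Add(Pow(5, 2), Pow(-4, 2)), Rational(1, 2))), 2) = Pow(Add(Rational(-1, 14), Pow(Add(25, 16), Rational(1, 2))), 2) = Pow(Add(Rational(-1, 14), Pow(41, Rational(1, 2))), 2)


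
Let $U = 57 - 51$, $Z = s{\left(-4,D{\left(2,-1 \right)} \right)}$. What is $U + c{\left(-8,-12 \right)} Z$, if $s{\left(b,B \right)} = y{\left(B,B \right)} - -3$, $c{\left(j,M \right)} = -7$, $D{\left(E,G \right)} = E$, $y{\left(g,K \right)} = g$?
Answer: $-29$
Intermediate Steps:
$s{\left(b,B \right)} = 3 + B$ ($s{\left(b,B \right)} = B - -3 = B + 3 = 3 + B$)
$Z = 5$ ($Z = 3 + 2 = 5$)
$U = 6$
$U + c{\left(-8,-12 \right)} Z = 6 - 35 = -29$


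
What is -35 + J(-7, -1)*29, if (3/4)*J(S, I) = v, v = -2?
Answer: -337/3 ≈ -112.33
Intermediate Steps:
J(S, I) = -8/3 (J(S, I) = (4/3)*(-2) = -8/3)
-35 + J(-7, -1)*29 = -35 - 8/3*29 = -35 - 232/3 = -337/3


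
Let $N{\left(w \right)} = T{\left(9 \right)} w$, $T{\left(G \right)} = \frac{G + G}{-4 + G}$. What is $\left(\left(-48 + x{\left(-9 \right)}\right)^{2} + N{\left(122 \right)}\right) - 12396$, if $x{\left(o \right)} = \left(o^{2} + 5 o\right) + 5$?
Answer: $- \frac{59539}{5} \approx -11908.0$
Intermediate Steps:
$T{\left(G \right)} = \frac{2 G}{-4 + G}$
$x{\left(o \right)} = 5 + o^{2} + 5 o$
$N{\left(w \right)} = \frac{18 w}{5}$ ($N{\left(w \right)} = 2 \cdot 9 \frac{1}{-4 + 9} w = 2 \cdot 9 \cdot \frac{1}{5} w = \frac{18 w}{5}$)
$\left(\left(-48 + x{\left(-9 \right)}\right)^{2} + N{\left(122 \right)}\right) - 12396 = \left(\left(-48 + \left(5 + \left(-9\right)^{2} + 5 \left(-9\right)\right)\right)^{2} + \frac{18}{5} \cdot 122\right) - 12396 = \left(\left(-48 + \left(5 + 81 - 45\right)\right)^{2} + \frac{2196}{5}\right) - 12396 = \left(\left(-48 + 41\right)^{2} + \frac{2196}{5}\right) - 12396 = \left(\left(-7\right)^{2} + \frac{2196}{5}\right) - 12396 = \left(49 + \frac{2196}{5}\right) - 12396 = \frac{2441}{5} - 12396 = - \frac{59539}{5}$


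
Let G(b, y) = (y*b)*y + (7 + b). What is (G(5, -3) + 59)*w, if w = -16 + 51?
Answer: 4060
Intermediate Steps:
G(b, y) = 7 + b + b*y**2 (G(b, y) = (b*y)*y + (7 + b) = b*y**2 + (7 + b) = 7 + b + b*y**2)
w = 35
(G(5, -3) + 59)*w = ((7 + 5 + 5*(-3)**2) + 59)*35 = ((7 + 5 + 5*9) + 59)*35 = ((7 + 5 + 45) + 59)*35 = (57 + 59)*35 = 116*35 = 4060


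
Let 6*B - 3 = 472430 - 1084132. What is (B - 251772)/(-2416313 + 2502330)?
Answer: -2122331/516102 ≈ -4.1122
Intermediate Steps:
B = -611699/6 (B = 1/2 + (472430 - 1084132)/6 = 1/2 + (1/6)*(-611702) = 1/2 - 305851/3 = -611699/6 ≈ -1.0195e+5)
(B - 251772)/(-2416313 + 2502330) = (-611699/6 - 251772)/(-2416313 + 2502330) = -2122331/6/86017 = -2122331/6*1/86017 = -2122331/516102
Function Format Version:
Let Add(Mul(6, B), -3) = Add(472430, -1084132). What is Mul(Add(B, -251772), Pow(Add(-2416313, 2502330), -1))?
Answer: Rational(-2122331, 516102) ≈ -4.1122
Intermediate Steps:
B = Rational(-611699, 6) (B = Add(Rational(1, 2), Mul(Rational(1, 6), Add(472430, -1084132))) = Add(Rational(1, 2), Mul(Rational(1, 6), -611702)) = Add(Rational(1, 2), Rational(-305851, 3)) = Rational(-611699, 6) ≈ -1.0195e+5)
Mul(Add(B, -251772), Pow(Add(-2416313, 2502330), -1)) = Mul(Add(Rational(-611699, 6), -251772), Pow(Add(-2416313, 2502330), -1)) = Mul(Rational(-2122331, 6), Pow(86017, -1)) = Mul(Rational(-2122331, 6), Rational(1, 86017)) = Rational(-2122331, 516102)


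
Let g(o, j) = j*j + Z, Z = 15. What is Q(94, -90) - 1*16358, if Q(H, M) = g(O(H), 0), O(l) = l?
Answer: -16343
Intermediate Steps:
g(o, j) = 15 + j² (g(o, j) = j*j + 15 = j² + 15 = 15 + j²)
Q(H, M) = 15 (Q(H, M) = 15 + 0² = 15 + 0 = 15)
Q(94, -90) - 1*16358 = 15 - 1*16358 = 15 - 16358 = -16343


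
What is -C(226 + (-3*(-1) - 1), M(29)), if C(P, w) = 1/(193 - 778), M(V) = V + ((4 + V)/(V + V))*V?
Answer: 1/585 ≈ 0.0017094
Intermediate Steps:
M(V) = 2 + 3*V/2 (M(V) = V + ((4 + V)/((2*V)))*V = V + ((4 + V)*(1/(2*V)))*V = V + ((4 + V)/(2*V))*V = V + (2 + V/2) = 2 + 3*V/2)
C(P, w) = -1/585 (C(P, w) = 1/(-585) = -1/585)
-C(226 + (-3*(-1) - 1), M(29)) = -1*(-1/585) = 1/585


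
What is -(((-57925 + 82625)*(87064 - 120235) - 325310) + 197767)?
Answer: 819451243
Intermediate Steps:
-(((-57925 + 82625)*(87064 - 120235) - 325310) + 197767) = -((24700*(-33171) - 325310) + 197767) = -((-819323700 - 325310) + 197767) = -(-819649010 + 197767) = -1*(-819451243) = 819451243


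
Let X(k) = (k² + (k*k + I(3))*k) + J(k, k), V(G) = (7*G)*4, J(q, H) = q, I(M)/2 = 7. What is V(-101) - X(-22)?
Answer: 7666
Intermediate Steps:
I(M) = 14 (I(M) = 2*7 = 14)
V(G) = 28*G
X(k) = k + k² + k*(14 + k²) (X(k) = (k² + (k*k + 14)*k) + k = (k² + (k² + 14)*k) + k = (k² + (14 + k²)*k) + k = (k² + k*(14 + k²)) + k = k + k² + k*(14 + k²))
V(-101) - X(-22) = 28*(-101) - (-22)*(15 - 22 + (-22)²) = -2828 - (-22)*(15 - 22 + 484) = -2828 - (-22)*477 = -2828 - 1*(-10494) = -2828 + 10494 = 7666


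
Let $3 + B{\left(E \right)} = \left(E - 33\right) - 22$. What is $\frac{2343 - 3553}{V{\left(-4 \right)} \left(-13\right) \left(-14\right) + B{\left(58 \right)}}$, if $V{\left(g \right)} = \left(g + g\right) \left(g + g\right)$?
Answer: $- \frac{605}{5824} \approx -0.10388$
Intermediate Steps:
$V{\left(g \right)} = 4 g^{2}$ ($V{\left(g \right)} = 2 g 2 g = 4 g^{2}$)
$B{\left(E \right)} = -58 + E$ ($B{\left(E \right)} = -3 + \left(\left(E - 33\right) - 22\right) = -3 + \left(\left(-33 + E\right) - 22\right) = -3 + \left(-55 + E\right) = -58 + E$)
$\frac{2343 - 3553}{V{\left(-4 \right)} \left(-13\right) \left(-14\right) + B{\left(58 \right)}} = \frac{2343 - 3553}{4 \left(-4\right)^{2} \left(-13\right) \left(-14\right) + \left(-58 + 58\right)} = - \frac{1210}{4 \cdot 16 \left(-13\right) \left(-14\right) + 0} = - \frac{1210}{64 \left(-13\right) \left(-14\right) + 0} = - \frac{1210}{\left(-832\right) \left(-14\right) + 0} = - \frac{1210}{11648 + 0} = - \frac{1210}{11648} = \left(-1210\right) \frac{1}{11648} = - \frac{605}{5824}$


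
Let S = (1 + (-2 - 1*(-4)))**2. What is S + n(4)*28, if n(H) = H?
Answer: 121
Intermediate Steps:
S = 9 (S = (1 + (-2 + 4))**2 = (1 + 2)**2 = 3**2 = 9)
S + n(4)*28 = 9 + 4*28 = 9 + 112 = 121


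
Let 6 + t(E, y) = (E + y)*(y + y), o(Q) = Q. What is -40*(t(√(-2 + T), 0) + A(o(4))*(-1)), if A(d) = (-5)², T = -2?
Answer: 1240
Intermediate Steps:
t(E, y) = -6 + 2*y*(E + y) (t(E, y) = -6 + (E + y)*(y + y) = -6 + (E + y)*(2*y) = -6 + 2*y*(E + y))
A(d) = 25
-40*(t(√(-2 + T), 0) + A(o(4))*(-1)) = -40*((-6 + 2*0² + 2*√(-2 - 2)*0) + 25*(-1)) = -40*((-6 + 2*0 + 2*√(-4)*0) - 25) = -40*((-6 + 0 + 2*(2*I)*0) - 25) = -40*((-6 + 0 + 0) - 25) = -40*(-6 - 25) = -40*(-31) = 1240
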